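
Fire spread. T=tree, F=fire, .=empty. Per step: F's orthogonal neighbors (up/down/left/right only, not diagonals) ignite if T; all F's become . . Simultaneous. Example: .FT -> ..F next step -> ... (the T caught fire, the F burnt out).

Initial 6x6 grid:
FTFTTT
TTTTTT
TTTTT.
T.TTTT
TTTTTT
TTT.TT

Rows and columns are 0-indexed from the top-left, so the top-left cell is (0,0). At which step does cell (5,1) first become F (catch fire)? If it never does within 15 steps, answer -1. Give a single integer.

Step 1: cell (5,1)='T' (+4 fires, +2 burnt)
Step 2: cell (5,1)='T' (+5 fires, +4 burnt)
Step 3: cell (5,1)='T' (+6 fires, +5 burnt)
Step 4: cell (5,1)='T' (+5 fires, +6 burnt)
Step 5: cell (5,1)='T' (+5 fires, +5 burnt)
Step 6: cell (5,1)='F' (+3 fires, +5 burnt)
  -> target ignites at step 6
Step 7: cell (5,1)='.' (+2 fires, +3 burnt)
Step 8: cell (5,1)='.' (+1 fires, +2 burnt)
Step 9: cell (5,1)='.' (+0 fires, +1 burnt)
  fire out at step 9

6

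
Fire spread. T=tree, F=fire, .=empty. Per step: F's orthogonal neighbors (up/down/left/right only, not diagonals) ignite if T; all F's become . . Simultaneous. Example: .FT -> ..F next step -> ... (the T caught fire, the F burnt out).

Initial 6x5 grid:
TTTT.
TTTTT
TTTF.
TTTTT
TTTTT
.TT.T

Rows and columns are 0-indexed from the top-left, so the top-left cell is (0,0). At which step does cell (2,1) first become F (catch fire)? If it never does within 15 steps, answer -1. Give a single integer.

Step 1: cell (2,1)='T' (+3 fires, +1 burnt)
Step 2: cell (2,1)='F' (+7 fires, +3 burnt)
  -> target ignites at step 2
Step 3: cell (2,1)='.' (+6 fires, +7 burnt)
Step 4: cell (2,1)='.' (+6 fires, +6 burnt)
Step 5: cell (2,1)='.' (+3 fires, +6 burnt)
Step 6: cell (2,1)='.' (+0 fires, +3 burnt)
  fire out at step 6

2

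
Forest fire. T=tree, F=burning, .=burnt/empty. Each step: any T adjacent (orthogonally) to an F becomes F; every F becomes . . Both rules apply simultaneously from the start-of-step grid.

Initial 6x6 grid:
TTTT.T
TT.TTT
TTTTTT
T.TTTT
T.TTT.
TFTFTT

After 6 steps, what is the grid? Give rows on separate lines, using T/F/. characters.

Step 1: 4 trees catch fire, 2 burn out
  TTTT.T
  TT.TTT
  TTTTTT
  T.TTTT
  T.TFT.
  F.F.FT
Step 2: 5 trees catch fire, 4 burn out
  TTTT.T
  TT.TTT
  TTTTTT
  T.TFTT
  F.F.F.
  .....F
Step 3: 4 trees catch fire, 5 burn out
  TTTT.T
  TT.TTT
  TTTFTT
  F.F.FT
  ......
  ......
Step 4: 5 trees catch fire, 4 burn out
  TTTT.T
  TT.FTT
  FTF.FT
  .....F
  ......
  ......
Step 5: 5 trees catch fire, 5 burn out
  TTTF.T
  FT..FT
  .F...F
  ......
  ......
  ......
Step 6: 4 trees catch fire, 5 burn out
  FTF..T
  .F...F
  ......
  ......
  ......
  ......

FTF..T
.F...F
......
......
......
......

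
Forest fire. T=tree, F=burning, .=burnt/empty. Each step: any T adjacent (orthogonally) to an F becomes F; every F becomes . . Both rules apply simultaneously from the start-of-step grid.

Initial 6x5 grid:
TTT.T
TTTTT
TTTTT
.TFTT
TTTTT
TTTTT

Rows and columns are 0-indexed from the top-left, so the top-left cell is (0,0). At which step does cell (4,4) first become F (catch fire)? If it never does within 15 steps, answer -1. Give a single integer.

Step 1: cell (4,4)='T' (+4 fires, +1 burnt)
Step 2: cell (4,4)='T' (+7 fires, +4 burnt)
Step 3: cell (4,4)='F' (+9 fires, +7 burnt)
  -> target ignites at step 3
Step 4: cell (4,4)='.' (+5 fires, +9 burnt)
Step 5: cell (4,4)='.' (+2 fires, +5 burnt)
Step 6: cell (4,4)='.' (+0 fires, +2 burnt)
  fire out at step 6

3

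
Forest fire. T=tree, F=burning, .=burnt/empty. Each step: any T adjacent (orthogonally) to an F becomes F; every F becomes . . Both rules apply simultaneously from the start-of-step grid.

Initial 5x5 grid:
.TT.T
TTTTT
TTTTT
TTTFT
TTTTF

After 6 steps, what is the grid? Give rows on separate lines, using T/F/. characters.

Step 1: 4 trees catch fire, 2 burn out
  .TT.T
  TTTTT
  TTTFT
  TTF.F
  TTTF.
Step 2: 5 trees catch fire, 4 burn out
  .TT.T
  TTTFT
  TTF.F
  TF...
  TTF..
Step 3: 5 trees catch fire, 5 burn out
  .TT.T
  TTF.F
  TF...
  F....
  TF...
Step 4: 5 trees catch fire, 5 burn out
  .TF.F
  TF...
  F....
  .....
  F....
Step 5: 2 trees catch fire, 5 burn out
  .F...
  F....
  .....
  .....
  .....
Step 6: 0 trees catch fire, 2 burn out
  .....
  .....
  .....
  .....
  .....

.....
.....
.....
.....
.....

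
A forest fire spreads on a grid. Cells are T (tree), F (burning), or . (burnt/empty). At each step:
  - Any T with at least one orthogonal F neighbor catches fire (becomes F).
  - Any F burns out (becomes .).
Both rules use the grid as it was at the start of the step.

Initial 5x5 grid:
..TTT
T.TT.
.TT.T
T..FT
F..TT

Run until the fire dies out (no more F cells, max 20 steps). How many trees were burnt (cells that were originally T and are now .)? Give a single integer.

Step 1: +3 fires, +2 burnt (F count now 3)
Step 2: +2 fires, +3 burnt (F count now 2)
Step 3: +0 fires, +2 burnt (F count now 0)
Fire out after step 3
Initially T: 13, now '.': 17
Total burnt (originally-T cells now '.'): 5

Answer: 5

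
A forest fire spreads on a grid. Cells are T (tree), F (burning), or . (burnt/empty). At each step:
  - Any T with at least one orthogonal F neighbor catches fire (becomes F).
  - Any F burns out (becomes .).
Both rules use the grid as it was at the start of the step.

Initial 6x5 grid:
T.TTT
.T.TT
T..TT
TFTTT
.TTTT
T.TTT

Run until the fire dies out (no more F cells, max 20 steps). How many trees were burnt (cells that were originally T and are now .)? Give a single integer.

Step 1: +3 fires, +1 burnt (F count now 3)
Step 2: +3 fires, +3 burnt (F count now 3)
Step 3: +4 fires, +3 burnt (F count now 4)
Step 4: +4 fires, +4 burnt (F count now 4)
Step 5: +3 fires, +4 burnt (F count now 3)
Step 6: +2 fires, +3 burnt (F count now 2)
Step 7: +0 fires, +2 burnt (F count now 0)
Fire out after step 7
Initially T: 22, now '.': 27
Total burnt (originally-T cells now '.'): 19

Answer: 19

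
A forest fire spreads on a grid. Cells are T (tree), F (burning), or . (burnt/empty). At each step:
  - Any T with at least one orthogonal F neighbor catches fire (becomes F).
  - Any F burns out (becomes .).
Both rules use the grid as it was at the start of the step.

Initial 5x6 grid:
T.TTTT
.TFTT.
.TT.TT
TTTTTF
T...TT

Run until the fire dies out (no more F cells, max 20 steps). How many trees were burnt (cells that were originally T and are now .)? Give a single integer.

Step 1: +7 fires, +2 burnt (F count now 7)
Step 2: +7 fires, +7 burnt (F count now 7)
Step 3: +2 fires, +7 burnt (F count now 2)
Step 4: +2 fires, +2 burnt (F count now 2)
Step 5: +1 fires, +2 burnt (F count now 1)
Step 6: +0 fires, +1 burnt (F count now 0)
Fire out after step 6
Initially T: 20, now '.': 29
Total burnt (originally-T cells now '.'): 19

Answer: 19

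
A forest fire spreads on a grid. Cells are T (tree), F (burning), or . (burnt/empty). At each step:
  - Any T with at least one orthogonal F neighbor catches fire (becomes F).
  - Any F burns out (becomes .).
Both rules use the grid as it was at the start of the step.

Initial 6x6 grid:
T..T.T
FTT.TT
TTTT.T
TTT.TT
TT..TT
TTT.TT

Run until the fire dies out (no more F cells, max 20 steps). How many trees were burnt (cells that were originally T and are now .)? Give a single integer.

Answer: 15

Derivation:
Step 1: +3 fires, +1 burnt (F count now 3)
Step 2: +3 fires, +3 burnt (F count now 3)
Step 3: +3 fires, +3 burnt (F count now 3)
Step 4: +4 fires, +3 burnt (F count now 4)
Step 5: +1 fires, +4 burnt (F count now 1)
Step 6: +1 fires, +1 burnt (F count now 1)
Step 7: +0 fires, +1 burnt (F count now 0)
Fire out after step 7
Initially T: 26, now '.': 25
Total burnt (originally-T cells now '.'): 15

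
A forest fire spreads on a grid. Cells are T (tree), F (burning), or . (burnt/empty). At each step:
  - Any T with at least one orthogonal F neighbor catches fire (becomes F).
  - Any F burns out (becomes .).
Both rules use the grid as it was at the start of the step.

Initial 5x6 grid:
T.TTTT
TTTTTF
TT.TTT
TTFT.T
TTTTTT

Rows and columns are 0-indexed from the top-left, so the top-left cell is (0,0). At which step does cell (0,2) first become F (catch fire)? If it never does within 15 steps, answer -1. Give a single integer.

Step 1: cell (0,2)='T' (+6 fires, +2 burnt)
Step 2: cell (0,2)='T' (+9 fires, +6 burnt)
Step 3: cell (0,2)='T' (+7 fires, +9 burnt)
Step 4: cell (0,2)='F' (+2 fires, +7 burnt)
  -> target ignites at step 4
Step 5: cell (0,2)='.' (+1 fires, +2 burnt)
Step 6: cell (0,2)='.' (+0 fires, +1 burnt)
  fire out at step 6

4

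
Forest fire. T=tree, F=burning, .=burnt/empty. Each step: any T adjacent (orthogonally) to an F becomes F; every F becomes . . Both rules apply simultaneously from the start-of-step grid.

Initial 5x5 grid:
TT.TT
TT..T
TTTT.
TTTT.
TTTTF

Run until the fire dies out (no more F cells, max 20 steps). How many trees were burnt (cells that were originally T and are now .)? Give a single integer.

Step 1: +1 fires, +1 burnt (F count now 1)
Step 2: +2 fires, +1 burnt (F count now 2)
Step 3: +3 fires, +2 burnt (F count now 3)
Step 4: +3 fires, +3 burnt (F count now 3)
Step 5: +2 fires, +3 burnt (F count now 2)
Step 6: +2 fires, +2 burnt (F count now 2)
Step 7: +2 fires, +2 burnt (F count now 2)
Step 8: +1 fires, +2 burnt (F count now 1)
Step 9: +0 fires, +1 burnt (F count now 0)
Fire out after step 9
Initially T: 19, now '.': 22
Total burnt (originally-T cells now '.'): 16

Answer: 16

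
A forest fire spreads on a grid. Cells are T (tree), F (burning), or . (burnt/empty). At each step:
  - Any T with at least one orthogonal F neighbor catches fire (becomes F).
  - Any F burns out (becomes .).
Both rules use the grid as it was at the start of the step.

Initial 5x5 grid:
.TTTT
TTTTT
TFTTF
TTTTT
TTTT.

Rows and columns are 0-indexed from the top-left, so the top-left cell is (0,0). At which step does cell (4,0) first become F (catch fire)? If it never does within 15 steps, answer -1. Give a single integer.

Step 1: cell (4,0)='T' (+7 fires, +2 burnt)
Step 2: cell (4,0)='T' (+9 fires, +7 burnt)
Step 3: cell (4,0)='F' (+5 fires, +9 burnt)
  -> target ignites at step 3
Step 4: cell (4,0)='.' (+0 fires, +5 burnt)
  fire out at step 4

3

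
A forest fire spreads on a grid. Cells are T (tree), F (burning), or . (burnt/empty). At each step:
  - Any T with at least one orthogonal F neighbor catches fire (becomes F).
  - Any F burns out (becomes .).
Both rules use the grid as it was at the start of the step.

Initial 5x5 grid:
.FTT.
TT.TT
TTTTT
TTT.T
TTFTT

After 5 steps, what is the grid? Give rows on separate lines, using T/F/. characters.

Step 1: 5 trees catch fire, 2 burn out
  ..FT.
  TF.TT
  TTTTT
  TTF.T
  TF.FT
Step 2: 7 trees catch fire, 5 burn out
  ...F.
  F..TT
  TFFTT
  TF..T
  F...F
Step 3: 5 trees catch fire, 7 burn out
  .....
  ...FT
  F..FT
  F...F
  .....
Step 4: 2 trees catch fire, 5 burn out
  .....
  ....F
  ....F
  .....
  .....
Step 5: 0 trees catch fire, 2 burn out
  .....
  .....
  .....
  .....
  .....

.....
.....
.....
.....
.....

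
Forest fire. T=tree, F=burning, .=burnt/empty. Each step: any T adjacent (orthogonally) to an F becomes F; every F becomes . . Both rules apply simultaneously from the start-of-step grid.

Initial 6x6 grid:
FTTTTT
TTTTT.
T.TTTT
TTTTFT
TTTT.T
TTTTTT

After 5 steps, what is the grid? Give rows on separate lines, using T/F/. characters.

Step 1: 5 trees catch fire, 2 burn out
  .FTTTT
  FTTTT.
  T.TTFT
  TTTF.F
  TTTT.T
  TTTTTT
Step 2: 9 trees catch fire, 5 burn out
  ..FTTT
  .FTTF.
  F.TF.F
  TTF...
  TTTF.F
  TTTTTT
Step 3: 10 trees catch fire, 9 burn out
  ...FFT
  ..FF..
  ..F...
  FF....
  TTF...
  TTTFTF
Step 4: 5 trees catch fire, 10 burn out
  .....F
  ......
  ......
  ......
  FF....
  TTF.F.
Step 5: 2 trees catch fire, 5 burn out
  ......
  ......
  ......
  ......
  ......
  FF....

......
......
......
......
......
FF....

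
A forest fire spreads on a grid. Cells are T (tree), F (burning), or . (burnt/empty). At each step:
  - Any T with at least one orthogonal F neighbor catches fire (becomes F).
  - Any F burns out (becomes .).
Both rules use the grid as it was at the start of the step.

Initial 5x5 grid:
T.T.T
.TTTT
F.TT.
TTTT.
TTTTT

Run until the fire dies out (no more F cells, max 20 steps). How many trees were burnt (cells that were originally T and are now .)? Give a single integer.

Step 1: +1 fires, +1 burnt (F count now 1)
Step 2: +2 fires, +1 burnt (F count now 2)
Step 3: +2 fires, +2 burnt (F count now 2)
Step 4: +3 fires, +2 burnt (F count now 3)
Step 5: +3 fires, +3 burnt (F count now 3)
Step 6: +4 fires, +3 burnt (F count now 4)
Step 7: +1 fires, +4 burnt (F count now 1)
Step 8: +1 fires, +1 burnt (F count now 1)
Step 9: +0 fires, +1 burnt (F count now 0)
Fire out after step 9
Initially T: 18, now '.': 24
Total burnt (originally-T cells now '.'): 17

Answer: 17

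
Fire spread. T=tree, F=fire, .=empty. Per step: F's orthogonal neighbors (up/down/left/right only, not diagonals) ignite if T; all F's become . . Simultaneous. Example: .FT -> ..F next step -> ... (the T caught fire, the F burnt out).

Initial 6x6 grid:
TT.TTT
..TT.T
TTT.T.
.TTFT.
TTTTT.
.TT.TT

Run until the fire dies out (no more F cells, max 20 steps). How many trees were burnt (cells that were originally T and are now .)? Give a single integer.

Step 1: +3 fires, +1 burnt (F count now 3)
Step 2: +5 fires, +3 burnt (F count now 5)
Step 3: +5 fires, +5 burnt (F count now 5)
Step 4: +5 fires, +5 burnt (F count now 5)
Step 5: +1 fires, +5 burnt (F count now 1)
Step 6: +1 fires, +1 burnt (F count now 1)
Step 7: +1 fires, +1 burnt (F count now 1)
Step 8: +1 fires, +1 burnt (F count now 1)
Step 9: +0 fires, +1 burnt (F count now 0)
Fire out after step 9
Initially T: 24, now '.': 34
Total burnt (originally-T cells now '.'): 22

Answer: 22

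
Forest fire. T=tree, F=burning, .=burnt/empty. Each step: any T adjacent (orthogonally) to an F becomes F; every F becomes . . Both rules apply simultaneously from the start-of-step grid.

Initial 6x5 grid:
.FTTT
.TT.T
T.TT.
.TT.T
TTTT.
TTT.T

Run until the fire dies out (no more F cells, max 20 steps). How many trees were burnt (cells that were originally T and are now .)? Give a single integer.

Answer: 17

Derivation:
Step 1: +2 fires, +1 burnt (F count now 2)
Step 2: +2 fires, +2 burnt (F count now 2)
Step 3: +2 fires, +2 burnt (F count now 2)
Step 4: +3 fires, +2 burnt (F count now 3)
Step 5: +2 fires, +3 burnt (F count now 2)
Step 6: +3 fires, +2 burnt (F count now 3)
Step 7: +2 fires, +3 burnt (F count now 2)
Step 8: +1 fires, +2 burnt (F count now 1)
Step 9: +0 fires, +1 burnt (F count now 0)
Fire out after step 9
Initially T: 20, now '.': 27
Total burnt (originally-T cells now '.'): 17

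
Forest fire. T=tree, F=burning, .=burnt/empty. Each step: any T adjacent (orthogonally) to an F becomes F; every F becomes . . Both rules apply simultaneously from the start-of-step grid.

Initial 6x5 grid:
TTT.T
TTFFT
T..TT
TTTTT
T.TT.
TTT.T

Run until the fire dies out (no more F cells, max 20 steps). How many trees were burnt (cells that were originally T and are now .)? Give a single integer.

Step 1: +4 fires, +2 burnt (F count now 4)
Step 2: +5 fires, +4 burnt (F count now 5)
Step 3: +5 fires, +5 burnt (F count now 5)
Step 4: +3 fires, +5 burnt (F count now 3)
Step 5: +2 fires, +3 burnt (F count now 2)
Step 6: +2 fires, +2 burnt (F count now 2)
Step 7: +0 fires, +2 burnt (F count now 0)
Fire out after step 7
Initially T: 22, now '.': 29
Total burnt (originally-T cells now '.'): 21

Answer: 21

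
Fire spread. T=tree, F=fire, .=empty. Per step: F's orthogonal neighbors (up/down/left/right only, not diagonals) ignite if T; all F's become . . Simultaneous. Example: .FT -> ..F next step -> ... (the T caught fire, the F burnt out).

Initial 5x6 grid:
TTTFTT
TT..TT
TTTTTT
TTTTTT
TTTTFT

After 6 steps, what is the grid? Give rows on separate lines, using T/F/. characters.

Step 1: 5 trees catch fire, 2 burn out
  TTF.FT
  TT..TT
  TTTTTT
  TTTTFT
  TTTF.F
Step 2: 7 trees catch fire, 5 burn out
  TF...F
  TT..FT
  TTTTFT
  TTTF.F
  TTF...
Step 3: 7 trees catch fire, 7 burn out
  F.....
  TF...F
  TTTF.F
  TTF...
  TF....
Step 4: 5 trees catch fire, 7 burn out
  ......
  F.....
  TFF...
  TF....
  F.....
Step 5: 2 trees catch fire, 5 burn out
  ......
  ......
  F.....
  F.....
  ......
Step 6: 0 trees catch fire, 2 burn out
  ......
  ......
  ......
  ......
  ......

......
......
......
......
......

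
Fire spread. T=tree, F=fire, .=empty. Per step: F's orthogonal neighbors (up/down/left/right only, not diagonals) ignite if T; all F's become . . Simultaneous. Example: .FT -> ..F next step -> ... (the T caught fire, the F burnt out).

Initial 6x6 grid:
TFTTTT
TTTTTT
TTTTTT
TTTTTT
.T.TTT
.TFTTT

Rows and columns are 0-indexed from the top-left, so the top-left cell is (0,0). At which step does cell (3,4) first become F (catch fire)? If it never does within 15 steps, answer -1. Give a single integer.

Step 1: cell (3,4)='T' (+5 fires, +2 burnt)
Step 2: cell (3,4)='T' (+7 fires, +5 burnt)
Step 3: cell (3,4)='T' (+8 fires, +7 burnt)
Step 4: cell (3,4)='F' (+7 fires, +8 burnt)
  -> target ignites at step 4
Step 5: cell (3,4)='.' (+3 fires, +7 burnt)
Step 6: cell (3,4)='.' (+1 fires, +3 burnt)
Step 7: cell (3,4)='.' (+0 fires, +1 burnt)
  fire out at step 7

4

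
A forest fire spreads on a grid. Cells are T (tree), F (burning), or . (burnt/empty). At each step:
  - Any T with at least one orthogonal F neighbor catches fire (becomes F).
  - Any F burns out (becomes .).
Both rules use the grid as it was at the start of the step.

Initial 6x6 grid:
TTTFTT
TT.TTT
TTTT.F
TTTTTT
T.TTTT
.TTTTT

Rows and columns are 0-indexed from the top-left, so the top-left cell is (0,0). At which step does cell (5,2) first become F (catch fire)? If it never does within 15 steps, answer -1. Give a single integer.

Step 1: cell (5,2)='T' (+5 fires, +2 burnt)
Step 2: cell (5,2)='T' (+6 fires, +5 burnt)
Step 3: cell (5,2)='T' (+6 fires, +6 burnt)
Step 4: cell (5,2)='T' (+5 fires, +6 burnt)
Step 5: cell (5,2)='T' (+4 fires, +5 burnt)
Step 6: cell (5,2)='F' (+2 fires, +4 burnt)
  -> target ignites at step 6
Step 7: cell (5,2)='.' (+2 fires, +2 burnt)
Step 8: cell (5,2)='.' (+0 fires, +2 burnt)
  fire out at step 8

6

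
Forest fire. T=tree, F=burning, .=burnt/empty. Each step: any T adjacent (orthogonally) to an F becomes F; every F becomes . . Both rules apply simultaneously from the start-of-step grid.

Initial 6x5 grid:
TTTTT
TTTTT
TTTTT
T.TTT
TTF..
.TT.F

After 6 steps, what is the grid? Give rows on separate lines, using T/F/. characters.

Step 1: 3 trees catch fire, 2 burn out
  TTTTT
  TTTTT
  TTTTT
  T.FTT
  TF...
  .TF..
Step 2: 4 trees catch fire, 3 burn out
  TTTTT
  TTTTT
  TTFTT
  T..FT
  F....
  .F...
Step 3: 5 trees catch fire, 4 burn out
  TTTTT
  TTFTT
  TF.FT
  F...F
  .....
  .....
Step 4: 5 trees catch fire, 5 burn out
  TTFTT
  TF.FT
  F...F
  .....
  .....
  .....
Step 5: 4 trees catch fire, 5 burn out
  TF.FT
  F...F
  .....
  .....
  .....
  .....
Step 6: 2 trees catch fire, 4 burn out
  F...F
  .....
  .....
  .....
  .....
  .....

F...F
.....
.....
.....
.....
.....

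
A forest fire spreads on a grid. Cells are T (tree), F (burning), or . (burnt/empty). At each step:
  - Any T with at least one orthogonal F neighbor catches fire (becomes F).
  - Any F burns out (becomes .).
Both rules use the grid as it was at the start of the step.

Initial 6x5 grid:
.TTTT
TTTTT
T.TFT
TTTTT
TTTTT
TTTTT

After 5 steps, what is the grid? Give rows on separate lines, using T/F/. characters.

Step 1: 4 trees catch fire, 1 burn out
  .TTTT
  TTTFT
  T.F.F
  TTTFT
  TTTTT
  TTTTT
Step 2: 6 trees catch fire, 4 burn out
  .TTFT
  TTF.F
  T....
  TTF.F
  TTTFT
  TTTTT
Step 3: 7 trees catch fire, 6 burn out
  .TF.F
  TF...
  T....
  TF...
  TTF.F
  TTTFT
Step 4: 6 trees catch fire, 7 burn out
  .F...
  F....
  T....
  F....
  TF...
  TTF.F
Step 5: 3 trees catch fire, 6 burn out
  .....
  .....
  F....
  .....
  F....
  TF...

.....
.....
F....
.....
F....
TF...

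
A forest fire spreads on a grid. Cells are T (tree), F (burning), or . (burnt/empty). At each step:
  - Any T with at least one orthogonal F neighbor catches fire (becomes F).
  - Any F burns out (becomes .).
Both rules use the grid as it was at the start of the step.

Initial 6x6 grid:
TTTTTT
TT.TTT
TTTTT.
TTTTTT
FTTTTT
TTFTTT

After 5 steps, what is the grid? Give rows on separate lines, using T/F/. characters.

Step 1: 6 trees catch fire, 2 burn out
  TTTTTT
  TT.TTT
  TTTTT.
  FTTTTT
  .FFTTT
  FF.FTT
Step 2: 5 trees catch fire, 6 burn out
  TTTTTT
  TT.TTT
  FTTTT.
  .FFTTT
  ...FTT
  ....FT
Step 3: 6 trees catch fire, 5 burn out
  TTTTTT
  FT.TTT
  .FFTT.
  ...FTT
  ....FT
  .....F
Step 4: 5 trees catch fire, 6 burn out
  FTTTTT
  .F.TTT
  ...FT.
  ....FT
  .....F
  ......
Step 5: 4 trees catch fire, 5 burn out
  .FTTTT
  ...FTT
  ....F.
  .....F
  ......
  ......

.FTTTT
...FTT
....F.
.....F
......
......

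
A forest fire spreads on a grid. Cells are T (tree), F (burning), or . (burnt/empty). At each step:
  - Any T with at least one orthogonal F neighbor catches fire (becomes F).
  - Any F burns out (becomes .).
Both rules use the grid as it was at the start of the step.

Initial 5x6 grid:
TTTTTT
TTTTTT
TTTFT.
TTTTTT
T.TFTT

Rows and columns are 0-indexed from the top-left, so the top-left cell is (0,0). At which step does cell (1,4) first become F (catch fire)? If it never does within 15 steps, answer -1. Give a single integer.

Step 1: cell (1,4)='T' (+6 fires, +2 burnt)
Step 2: cell (1,4)='F' (+7 fires, +6 burnt)
  -> target ignites at step 2
Step 3: cell (1,4)='.' (+7 fires, +7 burnt)
Step 4: cell (1,4)='.' (+4 fires, +7 burnt)
Step 5: cell (1,4)='.' (+2 fires, +4 burnt)
Step 6: cell (1,4)='.' (+0 fires, +2 burnt)
  fire out at step 6

2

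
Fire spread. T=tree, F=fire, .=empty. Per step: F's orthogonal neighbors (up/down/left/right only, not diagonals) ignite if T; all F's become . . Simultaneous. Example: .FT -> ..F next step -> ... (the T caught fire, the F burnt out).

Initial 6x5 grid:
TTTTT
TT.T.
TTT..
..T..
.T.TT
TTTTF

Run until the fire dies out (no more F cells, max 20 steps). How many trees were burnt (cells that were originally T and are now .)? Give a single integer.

Answer: 7

Derivation:
Step 1: +2 fires, +1 burnt (F count now 2)
Step 2: +2 fires, +2 burnt (F count now 2)
Step 3: +1 fires, +2 burnt (F count now 1)
Step 4: +2 fires, +1 burnt (F count now 2)
Step 5: +0 fires, +2 burnt (F count now 0)
Fire out after step 5
Initially T: 19, now '.': 18
Total burnt (originally-T cells now '.'): 7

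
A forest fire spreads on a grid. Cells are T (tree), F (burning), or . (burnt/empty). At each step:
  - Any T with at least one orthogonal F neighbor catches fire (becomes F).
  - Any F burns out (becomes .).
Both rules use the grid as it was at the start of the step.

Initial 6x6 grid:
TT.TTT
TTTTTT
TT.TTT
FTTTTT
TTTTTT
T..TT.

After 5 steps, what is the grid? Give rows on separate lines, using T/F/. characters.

Step 1: 3 trees catch fire, 1 burn out
  TT.TTT
  TTTTTT
  FT.TTT
  .FTTTT
  FTTTTT
  T..TT.
Step 2: 5 trees catch fire, 3 burn out
  TT.TTT
  FTTTTT
  .F.TTT
  ..FTTT
  .FTTTT
  F..TT.
Step 3: 4 trees catch fire, 5 burn out
  FT.TTT
  .FTTTT
  ...TTT
  ...FTT
  ..FTTT
  ...TT.
Step 4: 5 trees catch fire, 4 burn out
  .F.TTT
  ..FTTT
  ...FTT
  ....FT
  ...FTT
  ...TT.
Step 5: 5 trees catch fire, 5 burn out
  ...TTT
  ...FTT
  ....FT
  .....F
  ....FT
  ...FT.

...TTT
...FTT
....FT
.....F
....FT
...FT.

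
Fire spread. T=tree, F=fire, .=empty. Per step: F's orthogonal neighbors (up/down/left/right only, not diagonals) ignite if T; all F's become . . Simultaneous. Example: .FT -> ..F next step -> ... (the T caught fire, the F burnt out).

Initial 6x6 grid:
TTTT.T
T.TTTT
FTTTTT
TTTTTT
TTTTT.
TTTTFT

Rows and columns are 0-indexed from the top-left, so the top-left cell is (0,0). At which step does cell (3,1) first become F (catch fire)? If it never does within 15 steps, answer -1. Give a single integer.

Step 1: cell (3,1)='T' (+6 fires, +2 burnt)
Step 2: cell (3,1)='F' (+7 fires, +6 burnt)
  -> target ignites at step 2
Step 3: cell (3,1)='.' (+11 fires, +7 burnt)
Step 4: cell (3,1)='.' (+4 fires, +11 burnt)
Step 5: cell (3,1)='.' (+2 fires, +4 burnt)
Step 6: cell (3,1)='.' (+1 fires, +2 burnt)
Step 7: cell (3,1)='.' (+0 fires, +1 burnt)
  fire out at step 7

2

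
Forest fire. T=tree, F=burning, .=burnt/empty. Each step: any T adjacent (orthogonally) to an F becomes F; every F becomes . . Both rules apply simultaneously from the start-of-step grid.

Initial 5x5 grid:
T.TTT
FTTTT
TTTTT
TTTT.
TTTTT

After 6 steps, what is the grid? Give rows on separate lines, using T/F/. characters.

Step 1: 3 trees catch fire, 1 burn out
  F.TTT
  .FTTT
  FTTTT
  TTTT.
  TTTTT
Step 2: 3 trees catch fire, 3 burn out
  ..TTT
  ..FTT
  .FTTT
  FTTT.
  TTTTT
Step 3: 5 trees catch fire, 3 burn out
  ..FTT
  ...FT
  ..FTT
  .FTT.
  FTTTT
Step 4: 5 trees catch fire, 5 burn out
  ...FT
  ....F
  ...FT
  ..FT.
  .FTTT
Step 5: 4 trees catch fire, 5 burn out
  ....F
  .....
  ....F
  ...F.
  ..FTT
Step 6: 1 trees catch fire, 4 burn out
  .....
  .....
  .....
  .....
  ...FT

.....
.....
.....
.....
...FT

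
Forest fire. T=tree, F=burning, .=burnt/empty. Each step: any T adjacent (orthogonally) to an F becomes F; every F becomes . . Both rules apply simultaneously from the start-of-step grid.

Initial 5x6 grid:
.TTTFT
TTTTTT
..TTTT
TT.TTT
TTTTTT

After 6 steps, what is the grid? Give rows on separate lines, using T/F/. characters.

Step 1: 3 trees catch fire, 1 burn out
  .TTF.F
  TTTTFT
  ..TTTT
  TT.TTT
  TTTTTT
Step 2: 4 trees catch fire, 3 burn out
  .TF...
  TTTF.F
  ..TTFT
  TT.TTT
  TTTTTT
Step 3: 5 trees catch fire, 4 burn out
  .F....
  TTF...
  ..TF.F
  TT.TFT
  TTTTTT
Step 4: 5 trees catch fire, 5 burn out
  ......
  TF....
  ..F...
  TT.F.F
  TTTTFT
Step 5: 3 trees catch fire, 5 burn out
  ......
  F.....
  ......
  TT....
  TTTF.F
Step 6: 1 trees catch fire, 3 burn out
  ......
  ......
  ......
  TT....
  TTF...

......
......
......
TT....
TTF...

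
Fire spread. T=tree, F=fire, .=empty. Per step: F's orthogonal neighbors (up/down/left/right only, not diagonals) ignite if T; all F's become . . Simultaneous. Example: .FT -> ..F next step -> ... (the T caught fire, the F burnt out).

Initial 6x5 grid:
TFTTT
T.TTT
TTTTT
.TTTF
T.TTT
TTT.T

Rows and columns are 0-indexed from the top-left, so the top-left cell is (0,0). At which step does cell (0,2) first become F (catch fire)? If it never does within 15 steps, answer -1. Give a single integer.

Step 1: cell (0,2)='F' (+5 fires, +2 burnt)
  -> target ignites at step 1
Step 2: cell (0,2)='.' (+8 fires, +5 burnt)
Step 3: cell (0,2)='.' (+6 fires, +8 burnt)
Step 4: cell (0,2)='.' (+2 fires, +6 burnt)
Step 5: cell (0,2)='.' (+1 fires, +2 burnt)
Step 6: cell (0,2)='.' (+1 fires, +1 burnt)
Step 7: cell (0,2)='.' (+1 fires, +1 burnt)
Step 8: cell (0,2)='.' (+0 fires, +1 burnt)
  fire out at step 8

1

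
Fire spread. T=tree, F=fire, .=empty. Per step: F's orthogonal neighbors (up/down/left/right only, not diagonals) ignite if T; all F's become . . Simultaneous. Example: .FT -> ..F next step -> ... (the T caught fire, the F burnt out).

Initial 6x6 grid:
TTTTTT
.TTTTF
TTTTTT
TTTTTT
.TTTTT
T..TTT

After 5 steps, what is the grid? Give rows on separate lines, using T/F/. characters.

Step 1: 3 trees catch fire, 1 burn out
  TTTTTF
  .TTTF.
  TTTTTF
  TTTTTT
  .TTTTT
  T..TTT
Step 2: 4 trees catch fire, 3 burn out
  TTTTF.
  .TTF..
  TTTTF.
  TTTTTF
  .TTTTT
  T..TTT
Step 3: 5 trees catch fire, 4 burn out
  TTTF..
  .TF...
  TTTF..
  TTTTF.
  .TTTTF
  T..TTT
Step 4: 6 trees catch fire, 5 burn out
  TTF...
  .F....
  TTF...
  TTTF..
  .TTTF.
  T..TTF
Step 5: 5 trees catch fire, 6 burn out
  TF....
  ......
  TF....
  TTF...
  .TTF..
  T..TF.

TF....
......
TF....
TTF...
.TTF..
T..TF.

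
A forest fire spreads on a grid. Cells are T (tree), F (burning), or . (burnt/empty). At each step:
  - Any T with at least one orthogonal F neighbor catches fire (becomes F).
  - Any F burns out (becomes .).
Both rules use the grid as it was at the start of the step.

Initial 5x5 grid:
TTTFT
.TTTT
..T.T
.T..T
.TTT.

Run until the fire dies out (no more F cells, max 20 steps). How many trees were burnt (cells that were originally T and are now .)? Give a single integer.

Step 1: +3 fires, +1 burnt (F count now 3)
Step 2: +3 fires, +3 burnt (F count now 3)
Step 3: +4 fires, +3 burnt (F count now 4)
Step 4: +1 fires, +4 burnt (F count now 1)
Step 5: +0 fires, +1 burnt (F count now 0)
Fire out after step 5
Initially T: 15, now '.': 21
Total burnt (originally-T cells now '.'): 11

Answer: 11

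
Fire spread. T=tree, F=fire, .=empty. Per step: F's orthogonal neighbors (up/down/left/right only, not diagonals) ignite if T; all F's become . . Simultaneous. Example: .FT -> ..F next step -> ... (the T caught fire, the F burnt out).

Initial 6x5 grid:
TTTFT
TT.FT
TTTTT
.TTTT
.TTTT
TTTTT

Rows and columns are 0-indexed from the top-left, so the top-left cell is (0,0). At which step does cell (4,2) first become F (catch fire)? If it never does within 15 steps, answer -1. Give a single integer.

Step 1: cell (4,2)='T' (+4 fires, +2 burnt)
Step 2: cell (4,2)='T' (+4 fires, +4 burnt)
Step 3: cell (4,2)='T' (+6 fires, +4 burnt)
Step 4: cell (4,2)='F' (+6 fires, +6 burnt)
  -> target ignites at step 4
Step 5: cell (4,2)='.' (+3 fires, +6 burnt)
Step 6: cell (4,2)='.' (+1 fires, +3 burnt)
Step 7: cell (4,2)='.' (+1 fires, +1 burnt)
Step 8: cell (4,2)='.' (+0 fires, +1 burnt)
  fire out at step 8

4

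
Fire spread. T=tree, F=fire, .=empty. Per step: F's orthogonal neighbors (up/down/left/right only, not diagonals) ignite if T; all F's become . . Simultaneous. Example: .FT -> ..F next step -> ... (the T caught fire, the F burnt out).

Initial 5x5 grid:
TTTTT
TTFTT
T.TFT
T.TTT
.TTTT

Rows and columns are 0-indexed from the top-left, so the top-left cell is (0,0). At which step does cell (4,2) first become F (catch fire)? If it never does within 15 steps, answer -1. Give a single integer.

Step 1: cell (4,2)='T' (+6 fires, +2 burnt)
Step 2: cell (4,2)='T' (+7 fires, +6 burnt)
Step 3: cell (4,2)='F' (+5 fires, +7 burnt)
  -> target ignites at step 3
Step 4: cell (4,2)='.' (+2 fires, +5 burnt)
Step 5: cell (4,2)='.' (+0 fires, +2 burnt)
  fire out at step 5

3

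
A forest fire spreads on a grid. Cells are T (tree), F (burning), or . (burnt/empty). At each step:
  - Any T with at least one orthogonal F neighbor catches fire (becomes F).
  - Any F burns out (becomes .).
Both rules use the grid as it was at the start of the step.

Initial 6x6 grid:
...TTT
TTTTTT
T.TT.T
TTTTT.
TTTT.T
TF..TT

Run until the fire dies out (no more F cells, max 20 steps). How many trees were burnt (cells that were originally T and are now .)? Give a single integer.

Step 1: +2 fires, +1 burnt (F count now 2)
Step 2: +3 fires, +2 burnt (F count now 3)
Step 3: +3 fires, +3 burnt (F count now 3)
Step 4: +3 fires, +3 burnt (F count now 3)
Step 5: +4 fires, +3 burnt (F count now 4)
Step 6: +2 fires, +4 burnt (F count now 2)
Step 7: +2 fires, +2 burnt (F count now 2)
Step 8: +2 fires, +2 burnt (F count now 2)
Step 9: +2 fires, +2 burnt (F count now 2)
Step 10: +0 fires, +2 burnt (F count now 0)
Fire out after step 10
Initially T: 26, now '.': 33
Total burnt (originally-T cells now '.'): 23

Answer: 23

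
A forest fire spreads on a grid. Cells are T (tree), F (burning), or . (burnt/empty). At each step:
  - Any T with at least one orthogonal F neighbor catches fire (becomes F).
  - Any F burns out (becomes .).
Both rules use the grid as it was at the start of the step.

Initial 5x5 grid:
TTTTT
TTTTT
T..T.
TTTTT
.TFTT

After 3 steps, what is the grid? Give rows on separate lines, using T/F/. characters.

Step 1: 3 trees catch fire, 1 burn out
  TTTTT
  TTTTT
  T..T.
  TTFTT
  .F.FT
Step 2: 3 trees catch fire, 3 burn out
  TTTTT
  TTTTT
  T..T.
  TF.FT
  ....F
Step 3: 3 trees catch fire, 3 burn out
  TTTTT
  TTTTT
  T..F.
  F...F
  .....

TTTTT
TTTTT
T..F.
F...F
.....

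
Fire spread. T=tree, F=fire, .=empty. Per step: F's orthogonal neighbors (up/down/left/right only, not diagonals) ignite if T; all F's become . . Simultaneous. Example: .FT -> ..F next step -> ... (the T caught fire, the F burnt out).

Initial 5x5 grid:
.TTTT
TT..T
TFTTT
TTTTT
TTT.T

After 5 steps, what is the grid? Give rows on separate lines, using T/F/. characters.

Step 1: 4 trees catch fire, 1 burn out
  .TTTT
  TF..T
  F.FTT
  TFTTT
  TTT.T
Step 2: 6 trees catch fire, 4 burn out
  .FTTT
  F...T
  ...FT
  F.FTT
  TFT.T
Step 3: 5 trees catch fire, 6 burn out
  ..FTT
  ....T
  ....F
  ...FT
  F.F.T
Step 4: 3 trees catch fire, 5 burn out
  ...FT
  ....F
  .....
  ....F
  ....T
Step 5: 2 trees catch fire, 3 burn out
  ....F
  .....
  .....
  .....
  ....F

....F
.....
.....
.....
....F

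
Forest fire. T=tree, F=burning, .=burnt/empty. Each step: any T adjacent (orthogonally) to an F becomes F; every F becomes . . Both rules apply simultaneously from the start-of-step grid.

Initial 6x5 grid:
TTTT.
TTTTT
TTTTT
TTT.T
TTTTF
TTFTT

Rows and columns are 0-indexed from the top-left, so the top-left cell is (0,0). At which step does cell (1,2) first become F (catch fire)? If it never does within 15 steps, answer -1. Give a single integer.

Step 1: cell (1,2)='T' (+6 fires, +2 burnt)
Step 2: cell (1,2)='T' (+4 fires, +6 burnt)
Step 3: cell (1,2)='T' (+5 fires, +4 burnt)
Step 4: cell (1,2)='F' (+4 fires, +5 burnt)
  -> target ignites at step 4
Step 5: cell (1,2)='.' (+4 fires, +4 burnt)
Step 6: cell (1,2)='.' (+2 fires, +4 burnt)
Step 7: cell (1,2)='.' (+1 fires, +2 burnt)
Step 8: cell (1,2)='.' (+0 fires, +1 burnt)
  fire out at step 8

4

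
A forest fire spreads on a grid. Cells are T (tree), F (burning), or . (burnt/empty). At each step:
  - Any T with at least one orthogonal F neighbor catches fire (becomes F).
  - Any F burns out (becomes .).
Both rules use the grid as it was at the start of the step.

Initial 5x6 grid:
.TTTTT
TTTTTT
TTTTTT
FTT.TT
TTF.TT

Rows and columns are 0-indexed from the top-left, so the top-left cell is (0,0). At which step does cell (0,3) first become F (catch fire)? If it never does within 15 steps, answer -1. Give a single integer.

Step 1: cell (0,3)='T' (+5 fires, +2 burnt)
Step 2: cell (0,3)='T' (+3 fires, +5 burnt)
Step 3: cell (0,3)='T' (+3 fires, +3 burnt)
Step 4: cell (0,3)='T' (+4 fires, +3 burnt)
Step 5: cell (0,3)='F' (+4 fires, +4 burnt)
  -> target ignites at step 5
Step 6: cell (0,3)='.' (+4 fires, +4 burnt)
Step 7: cell (0,3)='.' (+2 fires, +4 burnt)
Step 8: cell (0,3)='.' (+0 fires, +2 burnt)
  fire out at step 8

5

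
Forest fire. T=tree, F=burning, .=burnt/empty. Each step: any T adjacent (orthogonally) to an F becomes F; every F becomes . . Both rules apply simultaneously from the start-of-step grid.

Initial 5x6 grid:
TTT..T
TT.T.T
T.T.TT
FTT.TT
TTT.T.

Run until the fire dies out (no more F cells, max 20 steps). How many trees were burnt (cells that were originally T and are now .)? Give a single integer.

Step 1: +3 fires, +1 burnt (F count now 3)
Step 2: +3 fires, +3 burnt (F count now 3)
Step 3: +4 fires, +3 burnt (F count now 4)
Step 4: +1 fires, +4 burnt (F count now 1)
Step 5: +1 fires, +1 burnt (F count now 1)
Step 6: +0 fires, +1 burnt (F count now 0)
Fire out after step 6
Initially T: 20, now '.': 22
Total burnt (originally-T cells now '.'): 12

Answer: 12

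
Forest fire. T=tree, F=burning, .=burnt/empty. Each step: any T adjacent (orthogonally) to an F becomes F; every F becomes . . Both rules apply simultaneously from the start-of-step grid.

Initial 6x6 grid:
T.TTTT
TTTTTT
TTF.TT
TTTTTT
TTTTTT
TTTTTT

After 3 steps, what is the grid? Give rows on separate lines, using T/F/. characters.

Step 1: 3 trees catch fire, 1 burn out
  T.TTTT
  TTFTTT
  TF..TT
  TTFTTT
  TTTTTT
  TTTTTT
Step 2: 7 trees catch fire, 3 burn out
  T.FTTT
  TF.FTT
  F...TT
  TF.FTT
  TTFTTT
  TTTTTT
Step 3: 8 trees catch fire, 7 burn out
  T..FTT
  F...FT
  ....TT
  F...FT
  TF.FTT
  TTFTTT

T..FTT
F...FT
....TT
F...FT
TF.FTT
TTFTTT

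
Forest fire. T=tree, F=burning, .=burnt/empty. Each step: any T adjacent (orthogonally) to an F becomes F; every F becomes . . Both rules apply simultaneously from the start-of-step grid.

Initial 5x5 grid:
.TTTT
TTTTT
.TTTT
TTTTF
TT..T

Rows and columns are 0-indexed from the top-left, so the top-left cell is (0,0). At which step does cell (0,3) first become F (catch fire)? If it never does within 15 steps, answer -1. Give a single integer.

Step 1: cell (0,3)='T' (+3 fires, +1 burnt)
Step 2: cell (0,3)='T' (+3 fires, +3 burnt)
Step 3: cell (0,3)='T' (+4 fires, +3 burnt)
Step 4: cell (0,3)='F' (+5 fires, +4 burnt)
  -> target ignites at step 4
Step 5: cell (0,3)='.' (+3 fires, +5 burnt)
Step 6: cell (0,3)='.' (+2 fires, +3 burnt)
Step 7: cell (0,3)='.' (+0 fires, +2 burnt)
  fire out at step 7

4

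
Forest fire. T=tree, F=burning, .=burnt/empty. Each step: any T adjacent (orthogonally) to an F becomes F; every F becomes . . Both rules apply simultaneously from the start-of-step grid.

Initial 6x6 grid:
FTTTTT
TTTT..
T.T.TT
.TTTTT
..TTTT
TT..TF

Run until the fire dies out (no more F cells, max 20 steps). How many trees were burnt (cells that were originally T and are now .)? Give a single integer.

Answer: 23

Derivation:
Step 1: +4 fires, +2 burnt (F count now 4)
Step 2: +5 fires, +4 burnt (F count now 5)
Step 3: +5 fires, +5 burnt (F count now 5)
Step 4: +6 fires, +5 burnt (F count now 6)
Step 5: +2 fires, +6 burnt (F count now 2)
Step 6: +1 fires, +2 burnt (F count now 1)
Step 7: +0 fires, +1 burnt (F count now 0)
Fire out after step 7
Initially T: 25, now '.': 34
Total burnt (originally-T cells now '.'): 23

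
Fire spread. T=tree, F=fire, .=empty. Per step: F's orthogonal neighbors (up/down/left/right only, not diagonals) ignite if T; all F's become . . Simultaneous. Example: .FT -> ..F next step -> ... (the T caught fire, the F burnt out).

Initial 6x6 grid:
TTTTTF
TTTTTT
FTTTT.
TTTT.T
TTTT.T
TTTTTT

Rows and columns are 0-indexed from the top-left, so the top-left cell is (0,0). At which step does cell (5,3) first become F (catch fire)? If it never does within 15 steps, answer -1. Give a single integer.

Step 1: cell (5,3)='T' (+5 fires, +2 burnt)
Step 2: cell (5,3)='T' (+7 fires, +5 burnt)
Step 3: cell (5,3)='T' (+9 fires, +7 burnt)
Step 4: cell (5,3)='T' (+3 fires, +9 burnt)
Step 5: cell (5,3)='T' (+2 fires, +3 burnt)
Step 6: cell (5,3)='F' (+1 fires, +2 burnt)
  -> target ignites at step 6
Step 7: cell (5,3)='.' (+1 fires, +1 burnt)
Step 8: cell (5,3)='.' (+1 fires, +1 burnt)
Step 9: cell (5,3)='.' (+1 fires, +1 burnt)
Step 10: cell (5,3)='.' (+1 fires, +1 burnt)
Step 11: cell (5,3)='.' (+0 fires, +1 burnt)
  fire out at step 11

6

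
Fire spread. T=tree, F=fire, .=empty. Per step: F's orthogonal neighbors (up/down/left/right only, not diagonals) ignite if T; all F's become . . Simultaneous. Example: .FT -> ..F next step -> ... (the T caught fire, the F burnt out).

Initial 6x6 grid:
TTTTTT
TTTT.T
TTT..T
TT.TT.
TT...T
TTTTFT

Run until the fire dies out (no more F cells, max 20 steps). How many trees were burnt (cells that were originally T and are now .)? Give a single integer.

Step 1: +2 fires, +1 burnt (F count now 2)
Step 2: +2 fires, +2 burnt (F count now 2)
Step 3: +1 fires, +2 burnt (F count now 1)
Step 4: +2 fires, +1 burnt (F count now 2)
Step 5: +2 fires, +2 burnt (F count now 2)
Step 6: +2 fires, +2 burnt (F count now 2)
Step 7: +3 fires, +2 burnt (F count now 3)
Step 8: +3 fires, +3 burnt (F count now 3)
Step 9: +3 fires, +3 burnt (F count now 3)
Step 10: +1 fires, +3 burnt (F count now 1)
Step 11: +1 fires, +1 burnt (F count now 1)
Step 12: +1 fires, +1 burnt (F count now 1)
Step 13: +1 fires, +1 burnt (F count now 1)
Step 14: +1 fires, +1 burnt (F count now 1)
Step 15: +0 fires, +1 burnt (F count now 0)
Fire out after step 15
Initially T: 27, now '.': 34
Total burnt (originally-T cells now '.'): 25

Answer: 25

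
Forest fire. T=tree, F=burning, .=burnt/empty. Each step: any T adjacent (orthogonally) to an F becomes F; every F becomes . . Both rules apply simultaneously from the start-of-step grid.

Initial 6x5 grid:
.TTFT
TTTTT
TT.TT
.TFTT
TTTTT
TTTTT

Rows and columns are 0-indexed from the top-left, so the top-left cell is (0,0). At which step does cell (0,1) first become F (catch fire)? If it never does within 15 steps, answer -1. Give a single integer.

Step 1: cell (0,1)='T' (+6 fires, +2 burnt)
Step 2: cell (0,1)='F' (+9 fires, +6 burnt)
  -> target ignites at step 2
Step 3: cell (0,1)='.' (+7 fires, +9 burnt)
Step 4: cell (0,1)='.' (+3 fires, +7 burnt)
Step 5: cell (0,1)='.' (+0 fires, +3 burnt)
  fire out at step 5

2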